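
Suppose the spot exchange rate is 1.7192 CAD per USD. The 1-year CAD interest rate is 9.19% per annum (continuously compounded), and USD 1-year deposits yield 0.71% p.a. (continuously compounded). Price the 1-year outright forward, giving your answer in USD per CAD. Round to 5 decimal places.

0.53437

T = 1 year.
CAD accumulates by e^(0.0919×1) = 1.0962552.
USD growth factor: e^(0.0071×1) = 1.0071253.
CIP: F = S · (grow CAD)/(grow USD) = 1.7192 × 1.0962552/1.0071253 = 1.871348 CAD per USD.
Invert for USD per CAD: 1 / 1.871348 = 0.53437.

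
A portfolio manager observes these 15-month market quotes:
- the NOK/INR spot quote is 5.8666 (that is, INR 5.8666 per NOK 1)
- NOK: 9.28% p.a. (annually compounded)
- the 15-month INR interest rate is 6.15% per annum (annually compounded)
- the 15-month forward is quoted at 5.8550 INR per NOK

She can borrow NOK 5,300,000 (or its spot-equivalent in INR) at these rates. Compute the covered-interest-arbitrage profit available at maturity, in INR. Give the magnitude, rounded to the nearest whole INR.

T = 15/12 years.
Invest the NOK and cover forward: 5,300,000 × 1.1173155884 × 5.8550 = INR 34,671,978.68.
Convert at spot and invest in INR: 5,300,000 × 5.8666 × 1.0774571268 = INR 33,501,352.89.
The quoted forward overvalues NOK, so borrow INR, buy NOK at spot, deposit the NOK at 9.28%, and sell the proceeds forward at 5.8550.
Profit = 34,671,978.68 − 33,501,352.89 = INR 1,170,626.

INR 1,170,626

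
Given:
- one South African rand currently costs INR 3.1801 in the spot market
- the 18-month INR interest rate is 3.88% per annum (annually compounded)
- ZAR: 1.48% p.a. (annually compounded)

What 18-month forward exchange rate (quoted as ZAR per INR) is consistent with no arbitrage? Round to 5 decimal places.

T = 18/12 years.
Growth of 1 INR over T: (1 + 0.0388)^(18/12) = 1.0587609.
ZAR accumulates by (1 + 0.0148)^(18/12) = 1.0222819.
Forward (INR per ZAR) = 3.1801 × 1.0587609 / 1.0222819 = 3.293578.
Invert for ZAR per INR: 1 / 3.293578 = 0.30362.

0.30362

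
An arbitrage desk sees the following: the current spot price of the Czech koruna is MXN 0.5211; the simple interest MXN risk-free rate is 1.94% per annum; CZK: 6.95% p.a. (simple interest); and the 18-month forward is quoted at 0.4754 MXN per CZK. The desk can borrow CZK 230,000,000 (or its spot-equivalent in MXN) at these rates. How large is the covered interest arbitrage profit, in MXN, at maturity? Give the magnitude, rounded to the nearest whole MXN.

MXN 2,599,819

T = 18/12 years.
Keep in CZK, deliver into the forward: 230,000,000·1.104250·0.4754 = MXN 120,740,903.50.
Swap to MXN now, deposit: 230,000,000·0.5211·1.029100 = MXN 123,340,722.30.
The quoted forward undervalues CZK, so borrow CZK, convert to MXN at spot, deposit the MXN at 1.94%, and buy CZK forward at 0.4754 to cover the loan.
The gap between the two covered legs is MXN 2,599,819.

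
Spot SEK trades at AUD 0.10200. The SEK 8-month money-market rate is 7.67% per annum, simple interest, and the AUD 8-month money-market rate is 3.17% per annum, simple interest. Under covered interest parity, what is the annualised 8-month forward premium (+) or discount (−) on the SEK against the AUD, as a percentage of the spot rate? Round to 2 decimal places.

-4.28%

T = 8/12 years.
CIP forward (AUD per SEK) = 0.102 × 1.0211333/1.0511333 = 0.09908886.
Annualised premium = (F − S)/S × (1/T) = (0.09908886 − 0.102)/0.102 ÷ (8/12) = -4.28%.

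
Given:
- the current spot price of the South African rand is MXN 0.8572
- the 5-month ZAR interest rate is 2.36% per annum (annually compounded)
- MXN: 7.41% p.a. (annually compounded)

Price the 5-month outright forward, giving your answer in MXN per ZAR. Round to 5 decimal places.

T = 5/12 years.
Growth of 1 MXN over T: (1 + 0.0741)^(5/12) = 1.0302326.
Growth of 1 ZAR over T: (1 + 0.0236)^(5/12) = 1.0097665.
So F = 0.8572 × 1.0302326 / 1.0097665 = 0.8745739 (MXN/ZAR).

0.87457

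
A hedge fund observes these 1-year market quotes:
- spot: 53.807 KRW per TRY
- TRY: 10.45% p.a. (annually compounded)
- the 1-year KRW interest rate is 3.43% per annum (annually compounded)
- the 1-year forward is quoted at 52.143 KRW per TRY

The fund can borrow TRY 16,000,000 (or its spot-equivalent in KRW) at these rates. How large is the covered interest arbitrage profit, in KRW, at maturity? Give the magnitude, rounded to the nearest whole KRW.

KRW 31,029,814

T = 1 year.
Keep in TRY, deliver into the forward: 16,000,000·1.104500·52.143 = KRW 921,471,096.00.
Swap to KRW now, deposit: 16,000,000·53.807·1.034300 = KRW 890,441,281.60.
The quoted forward overvalues TRY, so borrow KRW, buy TRY at spot, deposit the TRY at 10.45%, and sell the proceeds forward at 52.143.
Arbitrage profit = |921,471,096.00 − 890,441,281.60| = KRW 31,029,814.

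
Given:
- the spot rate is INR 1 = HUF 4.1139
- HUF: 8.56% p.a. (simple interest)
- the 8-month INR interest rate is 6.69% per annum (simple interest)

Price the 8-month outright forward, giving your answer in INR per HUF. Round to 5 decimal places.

T = 8/12 years.
HUF accumulates by 1 + 0.0856×8/12 = 1.0570667.
Growth of 1 INR over T: 1 + 0.0669×8/12 = 1.044600.
CIP: F = S · (grow HUF)/(grow INR) = 4.1139 × 1.0570667/1.044600 = 4.162997 HUF per INR.
Invert for INR per HUF: 1 / 4.162997 = 0.24021.

0.24021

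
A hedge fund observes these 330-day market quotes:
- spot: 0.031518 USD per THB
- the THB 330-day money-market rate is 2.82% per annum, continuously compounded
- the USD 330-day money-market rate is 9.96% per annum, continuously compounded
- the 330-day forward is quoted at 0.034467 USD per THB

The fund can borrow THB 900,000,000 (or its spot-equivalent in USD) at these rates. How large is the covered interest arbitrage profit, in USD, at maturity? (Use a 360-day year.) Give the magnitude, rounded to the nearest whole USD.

T = 330/360 years.
Keep in THB, deliver into the forward: 900,000,000·1.0261870089·0.034467 = USD 31,832,628.87.
Swap to USD now, deposit: 900,000,000·0.031518·1.0955976353 = USD 31,077,941.64.
The quoted forward overvalues THB, so borrow USD, buy THB at spot, deposit the THB at 2.82%, and sell the proceeds forward at 0.034467.
The gap between the two covered legs is USD 754,687.

USD 754,687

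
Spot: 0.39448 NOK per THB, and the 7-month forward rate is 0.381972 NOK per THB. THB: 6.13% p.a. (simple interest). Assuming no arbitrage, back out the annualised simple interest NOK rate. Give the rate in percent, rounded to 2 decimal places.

0.50%

T = 7/12 years.
By CIP, F/S equals the NOK-to-THB growth ratio: 0.381972/0.39448 = 0.9682924.
The THB side grows by 1 + 0.0613×7/12 = 1.0357583.
Hence g_NOK = 1.0029169.
r = (1.0029169 − 1)/(7/12) = 0.005000 → 0.50%.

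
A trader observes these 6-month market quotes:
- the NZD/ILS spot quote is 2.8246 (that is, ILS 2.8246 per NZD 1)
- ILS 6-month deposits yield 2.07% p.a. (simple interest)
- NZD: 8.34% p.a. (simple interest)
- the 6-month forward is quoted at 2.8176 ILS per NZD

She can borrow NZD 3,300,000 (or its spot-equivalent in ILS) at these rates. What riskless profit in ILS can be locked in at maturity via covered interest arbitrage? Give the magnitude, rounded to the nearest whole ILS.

T = 6/12 years.
Route A — deposit NZD, sell forward: 3,300,000 × 1.041700 × 2.8176 = ILS 9,685,809.94.
Route B — convert at spot, deposit ILS: 3,300,000 × 2.8246 × 1.010350 = ILS 9,417,654.21.
The quoted forward overvalues NZD, so borrow ILS, buy NZD at spot, deposit the NZD at 8.34%, and sell the proceeds forward at 2.8176.
The gap between the two covered legs is ILS 268,156.

ILS 268,156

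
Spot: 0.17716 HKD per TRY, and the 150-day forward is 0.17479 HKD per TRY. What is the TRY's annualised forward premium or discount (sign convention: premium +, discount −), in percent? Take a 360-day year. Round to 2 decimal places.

-3.21%

T = 150/360 years.
(F − S)/S = (0.17479 − 0.17716)/0.17716 = -0.0133777.
Per annum: -0.0133777 / (150/360) = -0.032106 = -3.21%.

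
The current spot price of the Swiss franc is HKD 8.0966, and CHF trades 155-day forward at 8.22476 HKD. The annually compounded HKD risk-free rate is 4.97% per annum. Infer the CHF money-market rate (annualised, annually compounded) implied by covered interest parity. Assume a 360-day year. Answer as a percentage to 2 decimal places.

1.21%

T = 155/360 years.
By CIP, F/S equals the HKD-to-CHF growth ratio: 8.22476/8.0966 = 1.0158289.
The HKD side grows by (1 + 0.0497)^(155/360) = 1.0211034.
So the CHF growth factor = 1.0051923.
r = 1.0051923^(360/155) − 1 = 0.012101 → 1.21%.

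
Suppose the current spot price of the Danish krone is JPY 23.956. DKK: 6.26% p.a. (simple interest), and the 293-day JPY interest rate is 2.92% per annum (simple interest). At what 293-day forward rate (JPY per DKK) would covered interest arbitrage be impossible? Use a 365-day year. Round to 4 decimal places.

T = 293/365 years.
Growth of 1 JPY over T: 1 + 0.0292×293/365 = 1.023440.
DKK growth factor: 1 + 0.0626×293/365 = 1.05025151.
So F = 23.956 × 1.023440 / 1.05025151 = 23.344436 (JPY/DKK).

23.3444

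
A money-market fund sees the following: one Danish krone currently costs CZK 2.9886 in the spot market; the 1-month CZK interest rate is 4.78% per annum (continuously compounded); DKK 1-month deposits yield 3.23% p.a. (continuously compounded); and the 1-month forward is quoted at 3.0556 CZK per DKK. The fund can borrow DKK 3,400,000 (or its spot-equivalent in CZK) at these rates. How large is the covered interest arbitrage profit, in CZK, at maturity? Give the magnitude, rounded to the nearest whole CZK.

T = 1/12 years.
Invest the DKK and cover forward: 3,400,000 × 1.0026952925 × 3.0556 = CZK 10,417,041.50.
Convert at spot and invest in CZK: 3,400,000 × 2.9886 × 1.0039912773 = CZK 10,201,796.33.
The quoted forward overvalues DKK, so borrow CZK, buy DKK at spot, deposit the DKK at 3.23%, and sell the proceeds forward at 3.0556.
The gap between the two covered legs is CZK 215,245.

CZK 215,245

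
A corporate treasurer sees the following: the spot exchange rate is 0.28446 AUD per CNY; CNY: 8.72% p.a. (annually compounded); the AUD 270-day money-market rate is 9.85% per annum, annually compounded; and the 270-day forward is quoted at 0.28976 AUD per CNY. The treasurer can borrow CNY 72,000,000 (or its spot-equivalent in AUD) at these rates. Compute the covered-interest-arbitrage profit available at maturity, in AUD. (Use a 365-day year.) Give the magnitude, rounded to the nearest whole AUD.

AUD 238,656

T = 270/365 years.
Keep in CNY, deliver into the forward: 72,000,000·1.0637976842·0.28976 = AUD 22,193,713.22.
Swap to AUD now, deposit: 72,000,000·0.28446·1.0719656454 = AUD 21,955,057.02.
The quoted forward overvalues CNY, so borrow AUD, buy CNY at spot, deposit the CNY at 8.72%, and sell the proceeds forward at 0.28976.
The gap between the two covered legs is AUD 238,656.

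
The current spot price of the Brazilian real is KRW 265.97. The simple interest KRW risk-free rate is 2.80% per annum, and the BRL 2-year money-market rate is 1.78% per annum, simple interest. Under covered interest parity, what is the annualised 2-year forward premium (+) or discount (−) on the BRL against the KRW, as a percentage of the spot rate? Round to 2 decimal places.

T = 2 years.
F = S · g_KRW/g_BRL = 265.97 × 1.056000/1.035600 = 271.20927.
(F − S)/S ÷ T = (271.20927 − 265.97)/265.97/2 = 0.009849 → 0.98%.

+0.98%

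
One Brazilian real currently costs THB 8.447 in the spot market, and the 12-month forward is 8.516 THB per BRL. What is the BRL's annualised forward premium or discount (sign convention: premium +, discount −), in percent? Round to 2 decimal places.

+0.82%

T = 1 year.
(F − S)/S = (8.516 − 8.447)/8.447 = 0.0081686.
Annualise by dividing by T: 0.0081686 / 1 = 0.008169 → 0.82%.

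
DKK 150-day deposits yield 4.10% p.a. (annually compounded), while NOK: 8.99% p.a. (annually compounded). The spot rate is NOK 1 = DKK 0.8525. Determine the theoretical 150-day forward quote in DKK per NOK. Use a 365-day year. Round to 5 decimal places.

T = 150/365 years.
DKK growth factor: (1 + 0.0410)^(150/365) = 1.0166502.
NOK accumulates by (1 + 0.0899)^(150/365) = 1.036011.
CIP: F = S · (grow DKK)/(grow NOK) = 0.8525 × 1.0166502/1.036011 = 0.8365686 DKK per NOK.

0.83657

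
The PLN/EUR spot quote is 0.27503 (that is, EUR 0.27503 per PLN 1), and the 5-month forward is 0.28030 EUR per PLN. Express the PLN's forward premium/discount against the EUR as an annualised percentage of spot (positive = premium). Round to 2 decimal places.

+4.60%

T = 5/12 years.
PLN trades forward at +1.91615% vs spot over the period.
×(1/T) gives 4.60% p.a.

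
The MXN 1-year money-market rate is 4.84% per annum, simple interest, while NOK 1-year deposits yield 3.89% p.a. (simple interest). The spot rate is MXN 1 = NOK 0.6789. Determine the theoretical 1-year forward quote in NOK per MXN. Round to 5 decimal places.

0.67275

T = 1 year.
NOK growth factor: 1 + 0.0389×1 = 1.038900.
Growth of 1 MXN over T: 1 + 0.0484×1 = 1.048400.
Forward (NOK per MXN) = 0.6789 × 1.038900 / 1.048400 = 0.6727482.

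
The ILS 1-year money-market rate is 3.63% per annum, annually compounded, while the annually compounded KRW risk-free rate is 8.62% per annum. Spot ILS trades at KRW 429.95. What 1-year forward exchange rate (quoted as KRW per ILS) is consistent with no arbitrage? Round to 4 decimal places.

T = 1 year.
Growth of 1 KRW over T: (1 + 0.0862)^1 = 1.086200.
ILS growth factor: (1 + 0.0363)^1 = 1.036300.
So F = 429.95 × 1.086200 / 1.036300 = 450.652987 (KRW/ILS).

450.6530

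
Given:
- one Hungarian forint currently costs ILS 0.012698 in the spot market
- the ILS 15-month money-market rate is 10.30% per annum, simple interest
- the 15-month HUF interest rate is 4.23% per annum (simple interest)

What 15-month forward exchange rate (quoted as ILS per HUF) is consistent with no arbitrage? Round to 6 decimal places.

0.013613

T = 15/12 years.
Growth of 1 ILS over T: 1 + 0.1030×15/12 = 1.128750.
Growth of 1 HUF over T: 1 + 0.0423×15/12 = 1.052875.
Forward (ILS per HUF) = 0.012698 × 1.128750 / 1.052875 = 0.01361308.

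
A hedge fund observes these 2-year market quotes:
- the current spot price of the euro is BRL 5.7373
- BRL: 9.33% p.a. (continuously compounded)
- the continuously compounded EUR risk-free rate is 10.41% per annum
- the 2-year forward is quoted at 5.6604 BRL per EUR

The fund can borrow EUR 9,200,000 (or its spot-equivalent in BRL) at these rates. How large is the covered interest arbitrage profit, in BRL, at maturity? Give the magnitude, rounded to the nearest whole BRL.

BRL 517,719

T = 2 years.
Keep in EUR, deliver into the forward: 9,200,000·1.2314594368·5.6604 = BRL 64,129,087.56.
Swap to BRL now, deposit: 9,200,000·5.7373·1.2051451306 = BRL 63,611,368.25.
The quoted forward overvalues EUR, so borrow BRL, buy EUR at spot, deposit the EUR at 10.41%, and sell the proceeds forward at 5.6604.
Arbitrage profit = |64,129,087.56 − 63,611,368.25| = BRL 517,719.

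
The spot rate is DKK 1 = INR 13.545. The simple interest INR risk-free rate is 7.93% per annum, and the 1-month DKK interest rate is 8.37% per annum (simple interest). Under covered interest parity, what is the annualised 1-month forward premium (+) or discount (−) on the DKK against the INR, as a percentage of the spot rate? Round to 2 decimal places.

-0.44%

T = 1/12 years.
CIP forward (INR per DKK) = 13.545 × 1.0066083/1.006975 = 13.540067.
(F − S)/S ÷ T = (13.540067 − 13.545)/13.545/(1/12) = -0.004370 → -0.44%.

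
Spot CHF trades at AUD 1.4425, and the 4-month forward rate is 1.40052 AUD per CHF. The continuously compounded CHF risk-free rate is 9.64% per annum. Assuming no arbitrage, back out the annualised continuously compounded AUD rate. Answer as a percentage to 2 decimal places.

T = 4/12 years.
By CIP, F/S equals the AUD-to-CHF growth ratio: 1.40052/1.4425 = 0.9708977.
CHF growth factor: e^(0.0964×4/12) = 1.0326552.
Hence g_AUD = 1.0026026.
Take logs: ln 1.0026026 / (4/12) = 0.007798, so 0.78%.

0.78%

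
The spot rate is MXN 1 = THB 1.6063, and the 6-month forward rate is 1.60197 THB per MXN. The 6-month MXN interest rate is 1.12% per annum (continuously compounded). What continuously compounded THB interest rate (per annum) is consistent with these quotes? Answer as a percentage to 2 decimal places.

T = 6/12 years.
By CIP, F/S equals the THB-to-MXN growth ratio: 1.60197/1.6063 = 0.9973044.
MXN growth factor: e^(0.0112×6/12) = 1.0056157.
That pins the THB growth at 1.002905.
Take logs: ln 1.002905 / (6/12) = 0.005802, so 0.58%.

0.58%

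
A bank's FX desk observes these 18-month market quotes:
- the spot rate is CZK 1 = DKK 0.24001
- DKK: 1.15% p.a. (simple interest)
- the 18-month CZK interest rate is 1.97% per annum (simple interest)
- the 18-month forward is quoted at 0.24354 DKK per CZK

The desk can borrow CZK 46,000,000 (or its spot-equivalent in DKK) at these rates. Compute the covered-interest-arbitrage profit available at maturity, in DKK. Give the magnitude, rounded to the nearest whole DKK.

DKK 302,976

T = 18/12 years.
Route A — deposit CZK, sell forward: 46,000,000 × 1.029550 × 0.24354 = DKK 11,533,883.92.
Route B — convert at spot, deposit DKK: 46,000,000 × 0.24001 × 1.017250 = DKK 11,230,907.94.
The quoted forward overvalues CZK, so borrow DKK, buy CZK at spot, deposit the CZK at 1.97%, and sell the proceeds forward at 0.24354.
Arbitrage profit = |11,533,883.92 − 11,230,907.94| = DKK 302,976.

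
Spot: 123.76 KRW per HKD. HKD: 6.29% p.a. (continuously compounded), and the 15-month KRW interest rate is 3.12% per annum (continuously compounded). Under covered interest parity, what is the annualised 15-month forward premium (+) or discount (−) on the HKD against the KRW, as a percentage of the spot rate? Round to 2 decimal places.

-3.11%

T = 15/12 years.
F = S · g_KRW/g_HKD = 123.76 × 1.0397705/1.0817986 = 118.95190.
Annualised premium = (F − S)/S × (1/T) = (118.95190 − 123.76)/123.76 ÷ (15/12) = -3.11%.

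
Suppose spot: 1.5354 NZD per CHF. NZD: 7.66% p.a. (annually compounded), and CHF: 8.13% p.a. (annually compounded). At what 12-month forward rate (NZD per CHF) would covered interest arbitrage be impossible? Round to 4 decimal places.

T = 1 year.
NZD growth factor: (1 + 0.0766)^1 = 1.076600.
Growth of 1 CHF over T: (1 + 0.0813)^1 = 1.081300.
CIP: F = S · (grow NZD)/(grow CHF) = 1.5354 × 1.076600/1.081300 = 1.528726 NZD per CHF.

1.5287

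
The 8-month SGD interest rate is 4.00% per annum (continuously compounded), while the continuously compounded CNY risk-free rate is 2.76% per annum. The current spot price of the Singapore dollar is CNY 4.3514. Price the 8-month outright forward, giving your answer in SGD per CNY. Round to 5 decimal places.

T = 8/12 years.
Growth of 1 CNY over T: e^(0.0276×8/12) = 1.0185703.
SGD growth factor: e^(0.0400×8/12) = 1.0270254.
CIP: F = S · (grow CNY)/(grow SGD) = 4.3514 × 1.0185703/1.0270254 = 4.315577 CNY per SGD.
Quoted the other way: 1/4.315577 = 0.23172 SGD per CNY.

0.23172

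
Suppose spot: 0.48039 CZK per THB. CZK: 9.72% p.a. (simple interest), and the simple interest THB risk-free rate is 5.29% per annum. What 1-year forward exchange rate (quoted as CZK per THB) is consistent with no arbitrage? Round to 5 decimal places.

0.50060

T = 1 year.
Growth of 1 CZK over T: 1 + 0.0972×1 = 1.097200.
THB accumulates by 1 + 0.0529×1 = 1.052900.
CIP: F = S · (grow CZK)/(grow THB) = 0.48039 × 1.097200/1.052900 = 0.5006021 CZK per THB.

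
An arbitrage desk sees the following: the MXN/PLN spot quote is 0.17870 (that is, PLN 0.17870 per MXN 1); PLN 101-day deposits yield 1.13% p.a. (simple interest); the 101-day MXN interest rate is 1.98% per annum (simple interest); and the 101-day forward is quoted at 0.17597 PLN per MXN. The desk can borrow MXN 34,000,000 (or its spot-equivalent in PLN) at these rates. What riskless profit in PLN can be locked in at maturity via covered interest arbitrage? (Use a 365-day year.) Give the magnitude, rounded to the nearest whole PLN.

T = 101/365 years.
Invest the MXN and cover forward: 34,000,000 × 1.005478904 × 0.17597 = PLN 6,015,760.17.
Convert at spot and invest in PLN: 34,000,000 × 0.17870 × 1.003126849 = PLN 6,094,798.11.
The quoted forward undervalues MXN, so borrow MXN, convert to PLN at spot, deposit the PLN at 1.13%, and buy MXN forward at 0.17597 to cover the loan.
Arbitrage profit = |6,015,760.17 − 6,094,798.11| = PLN 79,038.

PLN 79,038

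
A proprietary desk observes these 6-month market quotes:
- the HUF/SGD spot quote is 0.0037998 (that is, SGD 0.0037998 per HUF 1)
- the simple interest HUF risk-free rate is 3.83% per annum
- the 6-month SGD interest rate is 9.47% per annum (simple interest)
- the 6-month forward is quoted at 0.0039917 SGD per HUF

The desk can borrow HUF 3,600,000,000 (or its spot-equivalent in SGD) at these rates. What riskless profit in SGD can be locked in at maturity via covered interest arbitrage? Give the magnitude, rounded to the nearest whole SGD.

SGD 318,314

T = 6/12 years.
Route A — deposit HUF, sell forward: 3,600,000,000 × 1.019150 × 0.0039917 = SGD 14,645,307.80.
Route B — convert at spot, deposit SGD: 3,600,000,000 × 0.0037998 × 1.047350 = SGD 14,326,993.91.
The quoted forward overvalues HUF, so borrow SGD, buy HUF at spot, deposit the HUF at 3.83%, and sell the proceeds forward at 0.0039917.
The gap between the two covered legs is SGD 318,314.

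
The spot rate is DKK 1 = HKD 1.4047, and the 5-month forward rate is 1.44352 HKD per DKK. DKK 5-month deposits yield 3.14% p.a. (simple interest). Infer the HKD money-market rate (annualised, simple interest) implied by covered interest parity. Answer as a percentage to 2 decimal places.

T = 5/12 years.
CIP gives F = S · g_HKD/g_DKK, so g_HKD/g_DKK = 1.44352/1.4047 = 1.0276358.
DKK growth factor: 1 + 0.0314×5/12 = 1.0130833.
So the HKD growth factor = 1.0410807.
r = (1.0410807 − 1)/(5/12) = 0.098594 → 9.86%.

9.86%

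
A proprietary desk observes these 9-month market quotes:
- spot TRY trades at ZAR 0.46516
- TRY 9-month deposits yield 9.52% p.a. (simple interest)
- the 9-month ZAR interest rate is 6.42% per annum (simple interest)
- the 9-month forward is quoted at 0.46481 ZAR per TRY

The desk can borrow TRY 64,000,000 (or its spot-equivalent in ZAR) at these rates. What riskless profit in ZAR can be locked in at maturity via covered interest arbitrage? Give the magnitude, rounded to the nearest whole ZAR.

T = 9/12 years.
Keep in TRY, deliver into the forward: 64,000,000·1.071400·0.46481 = ZAR 31,871,835.78.
Swap to ZAR now, deposit: 64,000,000·0.46516·1.048150 = ZAR 31,203,677.06.
The quoted forward overvalues TRY, so borrow ZAR, buy TRY at spot, deposit the TRY at 9.52%, and sell the proceeds forward at 0.46481.
Arbitrage profit = |31,871,835.78 − 31,203,677.06| = ZAR 668,159.

ZAR 668,159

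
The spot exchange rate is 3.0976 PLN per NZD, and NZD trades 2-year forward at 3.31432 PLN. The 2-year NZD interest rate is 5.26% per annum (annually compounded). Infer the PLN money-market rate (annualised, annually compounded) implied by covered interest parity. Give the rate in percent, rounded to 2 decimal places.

8.88%

T = 2 years.
CIP gives F = S · g_PLN/g_NZD, so g_PLN/g_NZD = 3.31432/3.0976 = 1.0699638.
The NZD side grows by (1 + 0.0526)^2 = 1.1079668.
Hence g_PLN = 1.1854844.
Annualise: 1.1854844^(1/2) − 1 = 0.088800 = 8.88%.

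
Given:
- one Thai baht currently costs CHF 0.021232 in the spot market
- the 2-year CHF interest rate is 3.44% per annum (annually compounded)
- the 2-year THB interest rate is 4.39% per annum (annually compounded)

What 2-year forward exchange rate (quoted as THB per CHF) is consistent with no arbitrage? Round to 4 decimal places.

T = 2 years.
Growth of 1 CHF over T: (1 + 0.0344)^2 = 1.06998336.
Growth of 1 THB over T: (1 + 0.0439)^2 = 1.08972721.
CIP: F = S · (grow CHF)/(grow THB) = 0.021232 × 1.06998336/1.08972721 = 0.020847315 CHF per THB.
Quoted the other way: 1/0.020847315 = 47.9678 THB per CHF.

47.9678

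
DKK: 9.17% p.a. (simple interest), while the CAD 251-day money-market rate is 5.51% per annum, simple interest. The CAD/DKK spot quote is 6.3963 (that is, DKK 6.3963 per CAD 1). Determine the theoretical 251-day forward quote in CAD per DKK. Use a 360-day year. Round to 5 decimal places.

T = 251/360 years.
DKK growth factor: 1 + 0.0917×251/360 = 1.0639353.
Growth of 1 CAD over T: 1 + 0.0551×251/360 = 1.0384169.
CIP: F = S · (grow DKK)/(grow CAD) = 6.3963 × 1.0639353/1.0384169 = 6.553485 DKK per CAD.
Quoted the other way: 1/6.553485 = 0.15259 CAD per DKK.

0.15259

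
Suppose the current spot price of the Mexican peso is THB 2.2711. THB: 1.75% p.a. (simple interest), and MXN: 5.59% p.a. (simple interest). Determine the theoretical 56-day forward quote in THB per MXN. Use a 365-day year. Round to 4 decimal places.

T = 56/365 years.
Growth of 1 THB over T: 1 + 0.0175×56/365 = 1.0026849.
MXN growth factor: 1 + 0.0559×56/365 = 1.0085764.
CIP: F = S · (grow THB)/(grow MXN) = 2.2711 × 1.0026849/1.0085764 = 2.257834 THB per MXN.

2.2578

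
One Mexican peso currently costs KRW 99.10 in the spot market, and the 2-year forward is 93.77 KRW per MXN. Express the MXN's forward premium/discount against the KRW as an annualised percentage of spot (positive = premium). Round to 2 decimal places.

-2.69%

T = 2 years.
(F − S)/S = (93.77 − 99.1)/99.1 = -0.0537841.
×(1/T) gives -2.69% p.a.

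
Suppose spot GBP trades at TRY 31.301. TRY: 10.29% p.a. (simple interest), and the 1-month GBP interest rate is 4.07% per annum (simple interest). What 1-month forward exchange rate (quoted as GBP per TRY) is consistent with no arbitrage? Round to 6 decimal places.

T = 1/12 years.
Growth of 1 TRY over T: 1 + 0.1029×1/12 = 1.008575.
GBP accumulates by 1 + 0.0407×1/12 = 1.0033917.
CIP: F = S · (grow TRY)/(grow GBP) = 31.301 × 1.008575/1.0033917 = 31.46269 TRY per GBP.
Quoted the other way: 1/31.46269 = 0.031784 GBP per TRY.

0.031784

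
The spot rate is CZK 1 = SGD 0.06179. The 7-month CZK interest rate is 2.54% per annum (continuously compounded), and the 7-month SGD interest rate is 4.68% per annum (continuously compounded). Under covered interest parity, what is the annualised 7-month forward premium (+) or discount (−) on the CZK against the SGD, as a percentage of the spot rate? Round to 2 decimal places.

+2.15%

T = 7/12 years.
No-arbitrage forward: 0.06179 × 1.0276761 / 1.014927 = 0.06256618 SGD/CZK.
Annualised premium = (F − S)/S × (1/T) = (0.06256618 − 0.06179)/0.06179 ÷ (7/12) = 2.15%.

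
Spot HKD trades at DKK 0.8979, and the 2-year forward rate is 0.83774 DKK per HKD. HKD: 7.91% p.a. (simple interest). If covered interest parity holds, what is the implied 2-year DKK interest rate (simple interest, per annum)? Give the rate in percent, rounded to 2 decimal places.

4.03%

T = 2 years.
By CIP, F/S equals the DKK-to-HKD growth ratio: 0.83774/0.8979 = 0.9329992.
The HKD side grows by 1 + 0.0791×2 = 1.158200.
Hence g_DKK = 1.0805997.
r = (1.0805997 − 1)/2 = 0.040300 → 4.03%.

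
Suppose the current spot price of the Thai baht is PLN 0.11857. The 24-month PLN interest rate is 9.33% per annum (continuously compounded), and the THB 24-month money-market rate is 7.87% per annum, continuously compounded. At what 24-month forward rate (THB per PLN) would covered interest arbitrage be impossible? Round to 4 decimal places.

8.1911

T = 2 years.
PLN growth factor: e^(0.0933×2) = 1.2051451.
THB growth factor: e^(0.0787×2) = 1.1704637.
So F = 0.11857 × 1.2051451 / 1.1704637 = 0.1220833 (PLN/THB).
Invert for THB per PLN: 1 / 0.1220833 = 8.1911.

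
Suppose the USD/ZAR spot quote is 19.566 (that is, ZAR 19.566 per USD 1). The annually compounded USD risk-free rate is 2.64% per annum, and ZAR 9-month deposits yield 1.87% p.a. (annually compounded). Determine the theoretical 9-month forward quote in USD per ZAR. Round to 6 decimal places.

T = 9/12 years.
ZAR growth factor: (1 + 0.0187)^(9/12) = 1.0139925.
Growth of 1 USD over T: (1 + 0.0264)^(9/12) = 1.0197354.
CIP: F = S · (grow ZAR)/(grow USD) = 19.566 × 1.0139925/1.0197354 = 19.45581 ZAR per USD.
Quoted the other way: 1/19.45581 = 0.051399 USD per ZAR.

0.051399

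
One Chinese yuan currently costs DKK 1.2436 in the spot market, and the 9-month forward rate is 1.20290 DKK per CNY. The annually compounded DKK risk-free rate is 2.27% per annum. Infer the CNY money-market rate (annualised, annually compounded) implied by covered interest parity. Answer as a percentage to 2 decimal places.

6.91%

T = 9/12 years.
CIP gives F = S · g_DKK/g_CNY, so g_DKK/g_CNY = 1.2029/1.2436 = 0.9672724.
DKK growth factor: (1 + 0.0227)^(9/12) = 1.0169771.
So the CNY growth factor = 1.0513865.
r = 1.0513865^(12/9) − 1 = 0.069096 → 6.91%.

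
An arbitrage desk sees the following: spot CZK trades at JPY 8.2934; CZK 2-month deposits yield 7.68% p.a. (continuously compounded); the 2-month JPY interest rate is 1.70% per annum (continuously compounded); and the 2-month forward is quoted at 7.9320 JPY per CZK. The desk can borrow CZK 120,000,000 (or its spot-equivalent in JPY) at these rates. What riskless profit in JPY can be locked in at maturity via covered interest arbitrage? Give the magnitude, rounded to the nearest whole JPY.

T = 2/12 years.
Route A — deposit CZK, sell forward: 120,000,000 × 1.01288227065 × 7.9320 = JPY 964,101,860.50.
Route B — convert at spot, deposit JPY: 120,000,000 × 8.2934 × 1.00283735102 = JPY 998,031,754.43.
The quoted forward undervalues CZK, so borrow CZK, convert to JPY at spot, deposit the JPY at 1.70%, and buy CZK forward at 7.9320 to cover the loan.
Profit = 998,031,754.43 − 964,101,860.50 = JPY 33,929,894.

JPY 33,929,894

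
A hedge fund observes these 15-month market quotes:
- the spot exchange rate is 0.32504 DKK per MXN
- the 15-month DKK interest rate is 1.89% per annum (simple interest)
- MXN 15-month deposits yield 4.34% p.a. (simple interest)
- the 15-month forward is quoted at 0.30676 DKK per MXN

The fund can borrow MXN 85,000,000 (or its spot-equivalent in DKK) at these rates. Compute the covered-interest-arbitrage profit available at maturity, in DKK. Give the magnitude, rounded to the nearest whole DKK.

T = 15/12 years.
Route A — deposit MXN, sell forward: 85,000,000 × 1.054250 × 0.30676 = DKK 27,489,147.05.
Route B — convert at spot, deposit DKK: 85,000,000 × 0.32504 × 1.023625 = DKK 28,281,120.95.
The quoted forward undervalues MXN, so borrow MXN, convert to DKK at spot, deposit the DKK at 1.89%, and buy MXN forward at 0.30676 to cover the loan.
Profit = 28,281,120.95 − 27,489,147.05 = DKK 791,974.

DKK 791,974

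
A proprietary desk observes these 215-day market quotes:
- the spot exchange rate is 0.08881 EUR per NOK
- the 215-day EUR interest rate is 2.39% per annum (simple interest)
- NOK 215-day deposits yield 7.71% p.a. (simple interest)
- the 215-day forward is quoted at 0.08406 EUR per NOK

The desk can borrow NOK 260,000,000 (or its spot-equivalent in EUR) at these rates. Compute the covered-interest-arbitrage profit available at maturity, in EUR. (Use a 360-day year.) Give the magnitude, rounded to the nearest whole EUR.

EUR 558,227

T = 215/360 years.
Route A — deposit NOK, sell forward: 260,000,000 × 1.0460458333 × 0.08406 = EUR 22,861,959.31.
Route B — convert at spot, deposit EUR: 260,000,000 × 0.08881 × 1.0142736111 = EUR 23,420,186.24.
The quoted forward undervalues NOK, so borrow NOK, convert to EUR at spot, deposit the EUR at 2.39%, and buy NOK forward at 0.08406 to cover the loan.
Arbitrage profit = |22,861,959.31 − 23,420,186.24| = EUR 558,227.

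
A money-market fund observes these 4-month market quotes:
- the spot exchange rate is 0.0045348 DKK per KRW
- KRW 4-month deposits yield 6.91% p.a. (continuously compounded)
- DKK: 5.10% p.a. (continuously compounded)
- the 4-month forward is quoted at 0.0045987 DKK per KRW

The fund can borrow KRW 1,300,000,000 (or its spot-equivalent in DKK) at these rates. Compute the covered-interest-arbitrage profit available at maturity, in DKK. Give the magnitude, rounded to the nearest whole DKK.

T = 4/12 years.
Invest the KRW and cover forward: 1,300,000,000 × 1.023300649 × 0.0045987 = DKK 6,117,608.50.
Convert at spot and invest in DKK: 1,300,000,000 × 0.0045348 × 1.017145322 = DKK 5,996,315.79.
The quoted forward overvalues KRW, so borrow DKK, buy KRW at spot, deposit the KRW at 6.91%, and sell the proceeds forward at 0.0045987.
Profit = 6,117,608.50 − 5,996,315.79 = DKK 121,293.

DKK 121,293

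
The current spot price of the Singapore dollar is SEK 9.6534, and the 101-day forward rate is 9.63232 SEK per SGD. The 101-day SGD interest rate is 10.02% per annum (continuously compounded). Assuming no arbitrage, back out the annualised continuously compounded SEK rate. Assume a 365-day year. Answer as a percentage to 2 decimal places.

9.23%

T = 101/365 years.
F/S = 9.63232/9.6534 = 0.9978163 = (growth of SEK) / (growth of SGD).
SGD growth factor: e^(0.1002×101/365) = 1.0281145.
So the SEK growth factor = 1.0258694.
r = ln(1.0258694)/(101/365) = 0.092300 → 9.23%.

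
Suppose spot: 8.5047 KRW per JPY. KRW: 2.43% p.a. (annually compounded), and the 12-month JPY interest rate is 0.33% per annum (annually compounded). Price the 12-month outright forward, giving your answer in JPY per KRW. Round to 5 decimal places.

0.11517

T = 1 year.
Growth of 1 KRW over T: (1 + 0.0243)^1 = 1.024300.
JPY accumulates by (1 + 0.0033)^1 = 1.003300.
CIP: F = S · (grow KRW)/(grow JPY) = 8.5047 × 1.024300/1.003300 = 8.682711 KRW per JPY.
Quoted the other way: 1/8.682711 = 0.11517 JPY per KRW.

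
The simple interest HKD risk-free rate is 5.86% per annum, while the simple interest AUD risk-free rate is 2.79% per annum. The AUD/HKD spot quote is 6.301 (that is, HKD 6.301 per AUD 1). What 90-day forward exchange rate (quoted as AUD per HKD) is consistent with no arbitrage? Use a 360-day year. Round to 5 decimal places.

T = 90/360 years.
HKD growth factor: 1 + 0.0586×90/360 = 1.014650.
Growth of 1 AUD over T: 1 + 0.0279×90/360 = 1.006975.
CIP: F = S · (grow HKD)/(grow AUD) = 6.301 × 1.014650/1.006975 = 6.349025 HKD per AUD.
Quoted the other way: 1/6.349025 = 0.15750 AUD per HKD.

0.15750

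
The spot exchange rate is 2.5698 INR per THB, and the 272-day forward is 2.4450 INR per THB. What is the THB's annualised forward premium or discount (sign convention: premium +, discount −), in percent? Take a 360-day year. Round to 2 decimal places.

-6.43%

T = 272/360 years.
THB trades forward at -4.85641% vs spot over the period.
Per annum: -0.0485641 / (272/360) = -0.064276 = -6.43%.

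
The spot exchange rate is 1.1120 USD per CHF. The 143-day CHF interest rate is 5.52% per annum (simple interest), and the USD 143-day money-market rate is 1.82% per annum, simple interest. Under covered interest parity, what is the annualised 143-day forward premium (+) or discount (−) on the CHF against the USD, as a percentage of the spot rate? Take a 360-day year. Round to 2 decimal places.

-3.62%

T = 143/360 years.
F = S · g_USD/g_CHF = 1.112 × 1.0072294/1.0219267 = 1.0960073.
Annualised premium = (F − S)/S × (1/T) = (1.0960073 − 1.112)/1.112 ÷ (143/360) = -3.62%.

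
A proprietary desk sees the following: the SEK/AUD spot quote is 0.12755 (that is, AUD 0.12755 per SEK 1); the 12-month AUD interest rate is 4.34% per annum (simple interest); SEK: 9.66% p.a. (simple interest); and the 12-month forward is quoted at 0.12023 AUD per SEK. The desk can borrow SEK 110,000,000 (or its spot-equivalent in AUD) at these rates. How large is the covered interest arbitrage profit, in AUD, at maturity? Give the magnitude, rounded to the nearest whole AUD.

AUD 136,560

T = 1 year.
Route A — deposit SEK, sell forward: 110,000,000 × 1.096600 × 0.12023 = AUD 14,502,863.98.
Route B — convert at spot, deposit AUD: 110,000,000 × 0.12755 × 1.043400 = AUD 14,639,423.70.
The quoted forward undervalues SEK, so borrow SEK, convert to AUD at spot, deposit the AUD at 4.34%, and buy SEK forward at 0.12023 to cover the loan.
Profit = 14,639,423.70 − 14,502,863.98 = AUD 136,560.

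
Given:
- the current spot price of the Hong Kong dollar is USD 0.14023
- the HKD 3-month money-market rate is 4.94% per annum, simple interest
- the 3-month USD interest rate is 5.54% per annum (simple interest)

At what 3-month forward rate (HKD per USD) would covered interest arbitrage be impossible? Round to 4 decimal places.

7.1206

T = 3/12 years.
Growth of 1 USD over T: 1 + 0.0554×3/12 = 1.013850.
HKD accumulates by 1 + 0.0494×3/12 = 1.012350.
CIP: F = S · (grow USD)/(grow HKD) = 0.14023 × 1.013850/1.012350 = 0.1404378 USD per HKD.
Quoted the other way: 1/0.1404378 = 7.1206 HKD per USD.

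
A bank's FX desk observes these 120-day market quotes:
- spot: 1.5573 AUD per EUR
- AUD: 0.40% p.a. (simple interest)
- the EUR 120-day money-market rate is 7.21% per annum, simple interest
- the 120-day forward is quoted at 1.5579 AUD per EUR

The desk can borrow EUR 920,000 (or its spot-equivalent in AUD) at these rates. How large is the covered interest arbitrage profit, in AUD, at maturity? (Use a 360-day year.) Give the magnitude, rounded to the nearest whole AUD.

AUD 33,088

T = 120/360 years.
Invest the EUR and cover forward: 920,000 × 1.024033333 × 1.5579 = AUD 1,467,714.21.
Convert at spot and invest in AUD: 920,000 × 1.5573 × 1.001333333 = AUD 1,434,626.29.
The quoted forward overvalues EUR, so borrow AUD, buy EUR at spot, deposit the EUR at 7.21%, and sell the proceeds forward at 1.5579.
Profit = 1,467,714.21 − 1,434,626.29 = AUD 33,088.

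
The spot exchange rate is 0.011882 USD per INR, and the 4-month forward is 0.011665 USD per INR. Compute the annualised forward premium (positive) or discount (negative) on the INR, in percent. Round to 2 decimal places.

-5.48%

T = 4/12 years.
Period premium: (0.011665 − 0.011882)/0.011882 = -0.0182629.
Annualise by dividing by T: -0.0182629 / (4/12) = -0.054789 → -5.48%.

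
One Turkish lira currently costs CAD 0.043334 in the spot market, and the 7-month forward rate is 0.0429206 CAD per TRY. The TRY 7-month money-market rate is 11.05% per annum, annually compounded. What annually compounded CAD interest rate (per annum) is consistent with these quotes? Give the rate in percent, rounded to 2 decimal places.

T = 7/12 years.
F/S = 0.0429206/0.043334 = 0.9904601 = (growth of CAD) / (growth of TRY).
TRY growth factor: (1 + 0.1105)^(7/12) = 1.0630471.
That pins the CAD growth at 1.0529057.
r = 1.0529057^(12/7) − 1 = 0.092401 → 9.24%.

9.24%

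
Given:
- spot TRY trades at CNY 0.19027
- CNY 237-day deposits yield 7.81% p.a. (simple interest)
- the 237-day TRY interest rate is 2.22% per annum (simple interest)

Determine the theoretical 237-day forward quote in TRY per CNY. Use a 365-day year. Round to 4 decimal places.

5.0741

T = 237/365 years.
CNY accumulates by 1 + 0.0781×237/365 = 1.0507115.
TRY growth factor: 1 + 0.0222×237/365 = 1.0144148.
So F = 0.19027 × 1.0507115 / 1.0144148 = 0.1970780 (CNY/TRY).
Invert for TRY per CNY: 1 / 0.1970780 = 5.0741.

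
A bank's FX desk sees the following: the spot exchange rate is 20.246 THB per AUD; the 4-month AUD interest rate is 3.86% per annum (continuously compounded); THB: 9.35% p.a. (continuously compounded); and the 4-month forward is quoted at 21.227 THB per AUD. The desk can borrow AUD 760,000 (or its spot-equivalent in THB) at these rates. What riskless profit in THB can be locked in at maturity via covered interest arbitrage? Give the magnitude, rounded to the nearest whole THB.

THB 467,361

T = 4/12 years.
Invest the AUD and cover forward: 760,000 × 1.0129497984 × 21.227 = THB 16,341,432.88.
Convert at spot and invest in THB: 760,000 × 20.246 × 1.0316574325 = THB 15,874,071.65.
The quoted forward overvalues AUD, so borrow THB, buy AUD at spot, deposit the AUD at 3.86%, and sell the proceeds forward at 21.227.
Profit = 16,341,432.88 − 15,874,071.65 = THB 467,361.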